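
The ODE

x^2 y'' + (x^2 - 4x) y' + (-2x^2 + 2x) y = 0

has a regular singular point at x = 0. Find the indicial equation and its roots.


Divide by x^2 to reach normal form y'' + P_1(x) y' + P_2(x) y = 0 with P_1(x) = 1 - 4/x and P_2(x) = -2 + 2/x.
x = 0 is a singular point because the y'-coefficient 1 - 4/x has a pole at x = 0 and the y-coefficient -2 + 2/x has a pole at x = 0.
It is a regular singular point because x P_1(x) = p(x) = x - 4 and x^2 P_2(x) = q(x) = -2x^2 + 2x are polynomials, hence analytic at x = 0.
p(0) = -4,  q(0) = 0.
Indicial equation: r(r-1) + p(0) r + q(0) = 0, i.e. r^2 + (p(0) - 1) r + q(0) = 0, i.e. r^2 - 5 r = 0.
Discriminant: (-5)^2 - 4(0) = 25, so r = (5 ± 5)/2.
Solving: r_1 = 5, r_2 = 0.

indicial: r^2 - 5 r = 0; roots r_1 = 5, r_2 = 0


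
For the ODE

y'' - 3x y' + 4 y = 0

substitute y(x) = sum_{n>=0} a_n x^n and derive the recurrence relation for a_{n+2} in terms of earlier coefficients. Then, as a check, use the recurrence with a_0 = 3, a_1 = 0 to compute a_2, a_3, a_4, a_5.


Substitute y = sum_n a_n x^n.
y''(x) has coefficient (n+2)(n+1) a_{n+2} at x^n;
-3 x y'(x) has coefficient -3 n a_n at x^n (shift);
4 y(x) has coefficient 4 a_n at x^n.
Matching x^n: (n+2)(n+1) a_{n+2} + (-3n + 4) a_n = 0.
Thus a_{n+2} = (3n - 4) / ((n+1)(n+2)) * a_n.

Check with a_0 = 3, a_1 = 0 (apply the recurrence for n = 0, 1, 2, 3): a_0 = 3, a_1 = 0, a_2 = -6, a_3 = 0, a_4 = -1, a_5 = 0.

a_(n+2) = (3n - 4) / ((n+1)(n+2)) * a_n; check: a_0 = 3, a_1 = 0, a_2 = -6, a_3 = 0, a_4 = -1, a_5 = 0


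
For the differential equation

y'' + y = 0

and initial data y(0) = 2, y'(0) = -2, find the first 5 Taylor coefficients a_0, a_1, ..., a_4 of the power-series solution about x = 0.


Ansatz: y(x) = sum_{n>=0} a_n x^n, so y'(x) = sum_{n>=1} n a_n x^(n-1) and y''(x) = sum_{n>=2} n(n-1) a_n x^(n-2).
Substitute into P(x) y'' + Q(x) y' + R(x) y = 0 with P(x) = 1, Q(x) = 0, R(x) = 1, and match powers of x.
Initial conditions: a_0 = 2, a_1 = -2.
Setting the coefficient of each power of x to zero and solving order by order (substituting the coefficients already found):
  x^0: 2 a_2 + a_0 = 0  ->  2 a_2 = -a_0 = -2  ->  a_2 = -1
  x^1: 6 a_3 + a_1 = 0  ->  6 a_3 = -a_1 = 2  ->  a_3 = 1/3
  x^2: 12 a_4 + a_2 = 0  ->  12 a_4 = -a_2 = 1  ->  a_4 = 1/12
Truncated series: y(x) = 2 - 2 x - x^2 + (1/3) x^3 + (1/12) x^4 + O(x^5).

a_0 = 2; a_1 = -2; a_2 = -1; a_3 = 1/3; a_4 = 1/12


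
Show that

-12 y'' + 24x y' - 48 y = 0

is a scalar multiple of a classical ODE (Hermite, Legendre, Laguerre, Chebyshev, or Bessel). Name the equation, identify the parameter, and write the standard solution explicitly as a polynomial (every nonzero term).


All three coefficients share the factor -12; dividing through by -12 gives  y'' - 2x y' + 4 y = 0.
This matches the Hermite equation y'' - 2x y' + 2n y = 0 with 2n = 4, so n = 2; the polynomial solution is H_2(x).
With y = sum_k a_k x^k, matching x^k gives (k+2)(k+1) a_{k+2} = 2(k - n) a_k = 2(k - 2) a_k. The right side vanishes at k = 2, so the series with the parity of 2 terminates at degree 2.
Standard normalization: leading coefficient of H_n is 2^n, so a_2 = 2^2 = 4. Work downward with a_k = (k+1)(k+2) a_{k+2} / (2(k - n)):
  a_0 = (1)(2)(4) / (2(0 - 2)) = 8/(-4) = -2
Hence H_2(x) = 4 x^2 - 2.

H_2(x); series = 4 x^2 - 2


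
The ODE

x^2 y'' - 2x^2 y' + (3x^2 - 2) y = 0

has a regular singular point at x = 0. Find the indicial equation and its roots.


Divide by x^2 to reach normal form y'' + P_1(x) y' + P_2(x) y = 0 with P_1(x) = -2 and P_2(x) = 3 - 2/x^2.
x = 0 is a singular point because the y-coefficient 3 - 2/x^2 has a pole at x = 0.
It is a regular singular point because x P_1(x) = p(x) = -2x and x^2 P_2(x) = q(x) = 3x^2 - 2 are polynomials, hence analytic at x = 0.
p(0) = 0,  q(0) = -2.
Indicial equation: r(r-1) + p(0) r + q(0) = 0, i.e. r^2 + (p(0) - 1) r + q(0) = 0, i.e. r^2 - 1 r - 2 = 0.
Discriminant: (-1)^2 - 4(-2) = 9, so r = (1 ± 3)/2.
Solving: r_1 = 2, r_2 = -1.

indicial: r^2 - 1 r - 2 = 0; roots r_1 = 2, r_2 = -1


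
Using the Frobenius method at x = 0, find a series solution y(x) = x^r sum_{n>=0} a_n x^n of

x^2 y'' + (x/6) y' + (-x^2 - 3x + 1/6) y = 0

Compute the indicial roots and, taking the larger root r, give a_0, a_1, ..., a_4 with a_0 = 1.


Write in Frobenius form y'' + (p(x)/x) y' + (q(x)/x^2) y = 0:
  p(x) = 1/6,  q(x) = -x^2 - 3x + 1/6.
Indicial equation: r(r-1) + (1/6) r + (1/6) = 0 -> roots r_1 = 1/2, r_2 = 1/3.
Take r = r_1 = 1/2. Let y(x) = x^r sum_{n>=0} a_n x^n with a_0 = 1.
Substitute y = x^r sum a_n x^n and match x^{r+n}. The recurrence is
  D(n) a_n - 3 a_{n-1} - 1 a_{n-2} = 0,  where D(n) = (r+n)(r+n-1) + (1/6)(r+n) + (1/6).
  a_n = [3 a_{n-1} + 1 a_{n-2}] / D(n).
Since the indicial polynomial factors as (r - r_1)(r - r_2), D(n) = (r_1 + n - r_1)(r_1 + n - r_2) = n(n + 1/6).
Evaluating step by step (a_0 = 1):
  n = 1: D(1) = 1(1 + 1/6) = 7/6; numerator = 3(1) = 3; a_1 = (3)/(7/6) = 18/7
  n = 2: D(2) = 2(2 + 1/6) = 13/3; numerator = 3(18/7) + 1(1) = 61/7; a_2 = (61/7)/(13/3) = 183/91
  n = 3: D(3) = 3(3 + 1/6) = 19/2; numerator = 3(183/91) + 1(18/7) = 783/91; a_3 = (783/91)/(19/2) = 1566/1729
  n = 4: D(4) = 4(4 + 1/6) = 50/3; numerator = 3(1566/1729) + 1(183/91) = 8175/1729; a_4 = (8175/1729)/(50/3) = 981/3458

r = 1/2; a_0 = 1; a_1 = 18/7; a_2 = 183/91; a_3 = 1566/1729; a_4 = 981/3458


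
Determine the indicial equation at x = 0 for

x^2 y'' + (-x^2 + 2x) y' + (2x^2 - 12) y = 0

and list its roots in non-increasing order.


Divide by x^2 to reach normal form y'' + P_1(x) y' + P_2(x) y = 0 with P_1(x) = -1 + 2/x and P_2(x) = 2 - 12/x^2.
x = 0 is a singular point because the y'-coefficient -1 + 2/x has a pole at x = 0 and the y-coefficient 2 - 12/x^2 has a pole at x = 0.
It is a regular singular point because x P_1(x) = p(x) = 2 - x and x^2 P_2(x) = q(x) = 2x^2 - 12 are polynomials, hence analytic at x = 0.
p(0) = 2,  q(0) = -12.
Indicial equation: r(r-1) + p(0) r + q(0) = 0, i.e. r^2 + (p(0) - 1) r + q(0) = 0, i.e. r^2 + 1 r - 12 = 0.
Discriminant: (1)^2 - 4(-12) = 49, so r = (-1 ± 7)/2.
Solving: r_1 = 3, r_2 = -4.

indicial: r^2 + 1 r - 12 = 0; roots r_1 = 3, r_2 = -4


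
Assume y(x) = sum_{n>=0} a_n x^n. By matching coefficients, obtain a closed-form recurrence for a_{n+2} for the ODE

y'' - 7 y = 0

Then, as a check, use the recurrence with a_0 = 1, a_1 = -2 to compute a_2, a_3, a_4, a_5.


Substitute y = sum_n a_n x^n into y'' + (const) y = 0.
y''(x) = sum_{n>=0} (n+2)(n+1) a_{n+2} x^n.
The ODE becomes sum_n [(n+2)(n+1) a_{n+2} - 7 a_n] x^n = 0.
Setting each coefficient to zero gives the recurrence:
  (n+2)(n+1) a_{n+2} - 7 a_n = 0,
  a_{n+2} = 7 / ((n+1)(n+2)) a_n.

Check with a_0 = 1, a_1 = -2 (apply the recurrence for n = 0, 1, 2, 3): a_0 = 1, a_1 = -2, a_2 = 7/2, a_3 = -7/3, a_4 = 49/24, a_5 = -49/60.

a_{n+2} = 7/((n+1)(n+2)) * a_n; check: a_0 = 1, a_1 = -2, a_2 = 7/2, a_3 = -7/3, a_4 = 49/24, a_5 = -49/60


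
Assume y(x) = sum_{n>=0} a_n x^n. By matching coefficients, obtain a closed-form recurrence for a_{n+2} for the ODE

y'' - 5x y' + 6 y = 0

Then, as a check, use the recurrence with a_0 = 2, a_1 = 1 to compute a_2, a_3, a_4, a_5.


Substitute y = sum_n a_n x^n.
y''(x) has coefficient (n+2)(n+1) a_{n+2} at x^n;
-5 x y'(x) has coefficient -5 n a_n at x^n (shift);
6 y(x) has coefficient 6 a_n at x^n.
Matching x^n: (n+2)(n+1) a_{n+2} + (-5n + 6) a_n = 0.
Thus a_{n+2} = (5n - 6) / ((n+1)(n+2)) * a_n.

Check with a_0 = 2, a_1 = 1 (apply the recurrence for n = 0, 1, 2, 3): a_0 = 2, a_1 = 1, a_2 = -6, a_3 = -1/6, a_4 = -2, a_5 = -3/40.

a_(n+2) = (5n - 6) / ((n+1)(n+2)) * a_n; check: a_0 = 2, a_1 = 1, a_2 = -6, a_3 = -1/6, a_4 = -2, a_5 = -3/40


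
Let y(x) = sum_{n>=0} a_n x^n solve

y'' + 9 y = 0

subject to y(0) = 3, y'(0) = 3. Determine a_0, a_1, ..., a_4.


Ansatz: y(x) = sum_{n>=0} a_n x^n, so y'(x) = sum_{n>=1} n a_n x^(n-1) and y''(x) = sum_{n>=2} n(n-1) a_n x^(n-2).
Substitute into P(x) y'' + Q(x) y' + R(x) y = 0 with P(x) = 1, Q(x) = 0, R(x) = 9, and match powers of x.
Initial conditions: a_0 = 3, a_1 = 3.
Setting the coefficient of each power of x to zero and solving order by order (substituting the coefficients already found):
  x^0: 2 a_2 + 9 a_0 = 0  ->  2 a_2 = -9 a_0 = -27  ->  a_2 = -27/2
  x^1: 6 a_3 + 9 a_1 = 0  ->  6 a_3 = -9 a_1 = -27  ->  a_3 = -9/2
  x^2: 12 a_4 + 9 a_2 = 0  ->  12 a_4 = -9 a_2 = 243/2  ->  a_4 = 81/8
Truncated series: y(x) = 3 + 3 x - (27/2) x^2 - (9/2) x^3 + (81/8) x^4 + O(x^5).

a_0 = 3; a_1 = 3; a_2 = -27/2; a_3 = -9/2; a_4 = 81/8


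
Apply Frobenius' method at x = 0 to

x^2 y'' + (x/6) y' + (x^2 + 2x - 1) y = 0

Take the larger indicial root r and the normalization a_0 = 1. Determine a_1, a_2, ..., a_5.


Write in Frobenius form y'' + (p(x)/x) y' + (q(x)/x^2) y = 0:
  p(x) = 1/6,  q(x) = x^2 + 2x - 1.
Indicial equation: r(r-1) + (1/6) r + (-1) = 0 -> roots r_1 = 3/2, r_2 = -2/3.
Take r = r_1 = 3/2. Let y(x) = x^r sum_{n>=0} a_n x^n with a_0 = 1.
Substitute y = x^r sum a_n x^n and match x^{r+n}. The recurrence is
  D(n) a_n + 2 a_{n-1} + 1 a_{n-2} = 0,  where D(n) = (r+n)(r+n-1) + (1/6)(r+n) + (-1).
  a_n = [-2 a_{n-1} - 1 a_{n-2}] / D(n).
Since the indicial polynomial factors as (r - r_1)(r - r_2), D(n) = (r_1 + n - r_1)(r_1 + n - r_2) = n(n + 13/6).
Evaluating step by step (a_0 = 1):
  n = 1: D(1) = 1(1 + 13/6) = 19/6; numerator = -2(1) = -2; a_1 = (-2)/(19/6) = -12/19
  n = 2: D(2) = 2(2 + 13/6) = 25/3; numerator = -2(-12/19) - 1(1) = 5/19; a_2 = (5/19)/(25/3) = 3/95
  n = 3: D(3) = 3(3 + 13/6) = 31/2; numerator = -2(3/95) - 1(-12/19) = 54/95; a_3 = (54/95)/(31/2) = 108/2945
  n = 4: D(4) = 4(4 + 13/6) = 74/3; numerator = -2(108/2945) - 1(3/95) = -309/2945; a_4 = (-309/2945)/(74/3) = -927/217930
  n = 5: D(5) = 5(5 + 13/6) = 215/6; numerator = -2(-927/217930) - 1(108/2945) = -99/3515; a_5 = (-99/3515)/(215/6) = -594/755725

r = 3/2; a_0 = 1; a_1 = -12/19; a_2 = 3/95; a_3 = 108/2945; a_4 = -927/217930; a_5 = -594/755725


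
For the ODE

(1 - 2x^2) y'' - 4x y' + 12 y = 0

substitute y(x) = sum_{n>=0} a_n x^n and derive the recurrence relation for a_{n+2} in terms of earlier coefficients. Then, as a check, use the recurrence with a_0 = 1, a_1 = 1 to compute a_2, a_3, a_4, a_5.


Substitute y = sum_n a_n x^n.
(1 - 2 x^2) y'' contributes (n+2)(n+1) a_{n+2} - 2 n(n-1) a_n at x^n.
-4 x y'(x) contributes -4 n a_n at x^n.
12 y(x) contributes 12 a_n at x^n.
Matching x^n: (n+2)(n+1) a_{n+2} + (-2 n(n-1) - 4 n + 12) a_n = 0.
Thus a_{n+2} = (2 n(n-1) + 4 n - 12) / ((n+1)(n+2)) * a_n.

Check with a_0 = 1, a_1 = 1 (apply the recurrence for n = 0, 1, 2, 3): a_0 = 1, a_1 = 1, a_2 = -6, a_3 = -4/3, a_4 = 0, a_5 = -4/5.

a_(n+2) = (2 n(n-1) + 4 n - 12) / ((n+1)(n+2)) * a_n; check: a_0 = 1, a_1 = 1, a_2 = -6, a_3 = -4/3, a_4 = 0, a_5 = -4/5


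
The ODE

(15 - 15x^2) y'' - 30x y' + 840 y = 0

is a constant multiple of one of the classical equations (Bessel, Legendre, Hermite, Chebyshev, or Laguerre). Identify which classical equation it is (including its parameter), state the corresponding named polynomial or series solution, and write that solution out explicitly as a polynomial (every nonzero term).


All three coefficients share the factor 15; dividing through by 15 gives  (1 - x^2) y'' - 2x y' + 56 y = 0.
This matches the Legendre equation (1 - x^2) y'' - 2x y' + n(n+1) y = 0 (note the -2x y' term) with n(n+1) = 56, so n = 7; the polynomial solution is P_7(x).
With y = sum_k a_k x^k, matching x^k gives (k+2)(k+1) a_{k+2} = [k(k+1) - n(n+1)] a_k = (k - 7)(k + 8) a_k. The right side vanishes at k = 7, so the series with the parity of 7 terminates at degree 7.
Standard normalization (P_n(1) = 1): leading coefficient (2n)!/(2^n (n!)^2) = 87178291200/(128*25401600) = 429/16, so a_7 = 429/16. Work downward with a_k = (k+1)(k+2) a_{k+2} / ((k - 7)(k + 8)):
  a_5 = (6)(7)(429/16) / ((5 - 7)(5 + 8)) = (9009/8)/(-26) = -693/16
  a_3 = (4)(5)(-693/16) / ((3 - 7)(3 + 8)) = (-3465/4)/(-44) = 315/16
  a_1 = (2)(3)(315/16) / ((1 - 7)(1 + 8)) = (945/8)/(-54) = -35/16
Hence P_7(x) = 429 x^7/16 - 693 x^5/16 + 315 x^3/16 - 35 x/16.

P_7(x); series = 429 x^7/16 - 693 x^5/16 + 315 x^3/16 - 35 x/16


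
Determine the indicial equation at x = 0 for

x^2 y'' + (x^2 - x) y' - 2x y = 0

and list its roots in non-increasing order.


Divide by x^2 to reach normal form y'' + P_1(x) y' + P_2(x) y = 0 with P_1(x) = 1 - 1/x and P_2(x) = -2/x.
x = 0 is a singular point because the y'-coefficient 1 - 1/x has a pole at x = 0 and the y-coefficient -2/x has a pole at x = 0.
It is a regular singular point because x P_1(x) = p(x) = x - 1 and x^2 P_2(x) = q(x) = -2x are polynomials, hence analytic at x = 0.
p(0) = -1,  q(0) = 0.
Indicial equation: r(r-1) + p(0) r + q(0) = 0, i.e. r^2 + (p(0) - 1) r + q(0) = 0, i.e. r^2 - 2 r = 0.
Discriminant: (-2)^2 - 4(0) = 4, so r = (2 ± 2)/2.
Solving: r_1 = 2, r_2 = 0.

indicial: r^2 - 2 r = 0; roots r_1 = 2, r_2 = 0


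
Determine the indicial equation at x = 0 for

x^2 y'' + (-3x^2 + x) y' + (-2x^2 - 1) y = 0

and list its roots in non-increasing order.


Divide by x^2 to reach normal form y'' + P_1(x) y' + P_2(x) y = 0 with P_1(x) = -3 + 1/x and P_2(x) = -2 - 1/x^2.
x = 0 is a singular point because the y'-coefficient -3 + 1/x has a pole at x = 0 and the y-coefficient -2 - 1/x^2 has a pole at x = 0.
It is a regular singular point because x P_1(x) = p(x) = 1 - 3x and x^2 P_2(x) = q(x) = -2x^2 - 1 are polynomials, hence analytic at x = 0.
p(0) = 1,  q(0) = -1.
Indicial equation: r(r-1) + p(0) r + q(0) = 0, i.e. r^2 + (p(0) - 1) r + q(0) = 0, i.e. r^2 - 1 = 0.
Discriminant: (0)^2 - 4(-1) = 4, so r = (0 ± 2)/2.
Solving: r_1 = 1, r_2 = -1.

indicial: r^2 - 1 = 0; roots r_1 = 1, r_2 = -1


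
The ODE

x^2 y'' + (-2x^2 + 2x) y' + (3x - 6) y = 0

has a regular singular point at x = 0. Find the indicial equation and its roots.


Divide by x^2 to reach normal form y'' + P_1(x) y' + P_2(x) y = 0 with P_1(x) = -2 + 2/x and P_2(x) = 3/x - 6/x^2.
x = 0 is a singular point because the y'-coefficient -2 + 2/x has a pole at x = 0 and the y-coefficient 3/x - 6/x^2 has a pole at x = 0.
It is a regular singular point because x P_1(x) = p(x) = 2 - 2x and x^2 P_2(x) = q(x) = 3x - 6 are polynomials, hence analytic at x = 0.
p(0) = 2,  q(0) = -6.
Indicial equation: r(r-1) + p(0) r + q(0) = 0, i.e. r^2 + (p(0) - 1) r + q(0) = 0, i.e. r^2 + 1 r - 6 = 0.
Discriminant: (1)^2 - 4(-6) = 25, so r = (-1 ± 5)/2.
Solving: r_1 = 2, r_2 = -3.

indicial: r^2 + 1 r - 6 = 0; roots r_1 = 2, r_2 = -3


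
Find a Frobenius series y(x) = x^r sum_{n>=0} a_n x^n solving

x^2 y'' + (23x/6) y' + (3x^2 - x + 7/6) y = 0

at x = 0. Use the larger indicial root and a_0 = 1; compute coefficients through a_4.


Write in Frobenius form y'' + (p(x)/x) y' + (q(x)/x^2) y = 0:
  p(x) = 23/6,  q(x) = 3x^2 - x + 7/6.
Indicial equation: r(r-1) + (23/6) r + (7/6) = 0 -> roots r_1 = -1/2, r_2 = -7/3.
Take r = r_1 = -1/2. Let y(x) = x^r sum_{n>=0} a_n x^n with a_0 = 1.
Substitute y = x^r sum a_n x^n and match x^{r+n}. The recurrence is
  D(n) a_n - 1 a_{n-1} + 3 a_{n-2} = 0,  where D(n) = (r+n)(r+n-1) + (23/6)(r+n) + (7/6).
  a_n = [1 a_{n-1} - 3 a_{n-2}] / D(n).
Since the indicial polynomial factors as (r - r_1)(r - r_2), D(n) = (r_1 + n - r_1)(r_1 + n - r_2) = n(n + 11/6).
Evaluating step by step (a_0 = 1):
  n = 1: D(1) = 1(1 + 11/6) = 17/6; numerator = 1(1) = 1; a_1 = (1)/(17/6) = 6/17
  n = 2: D(2) = 2(2 + 11/6) = 23/3; numerator = 1(6/17) - 3(1) = -45/17; a_2 = (-45/17)/(23/3) = -135/391
  n = 3: D(3) = 3(3 + 11/6) = 29/2; numerator = 1(-135/391) - 3(6/17) = -549/391; a_3 = (-549/391)/(29/2) = -1098/11339
  n = 4: D(4) = 4(4 + 11/6) = 70/3; numerator = 1(-1098/11339) - 3(-135/391) = 10647/11339; a_4 = (10647/11339)/(70/3) = 4563/113390

r = -1/2; a_0 = 1; a_1 = 6/17; a_2 = -135/391; a_3 = -1098/11339; a_4 = 4563/113390


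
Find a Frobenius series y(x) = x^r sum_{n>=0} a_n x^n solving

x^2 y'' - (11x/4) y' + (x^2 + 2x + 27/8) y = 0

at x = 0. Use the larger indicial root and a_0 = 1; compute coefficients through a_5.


Write in Frobenius form y'' + (p(x)/x) y' + (q(x)/x^2) y = 0:
  p(x) = -11/4,  q(x) = x^2 + 2x + 27/8.
Indicial equation: r(r-1) + (-11/4) r + (27/8) = 0 -> roots r_1 = 9/4, r_2 = 3/2.
Take r = r_1 = 9/4. Let y(x) = x^r sum_{n>=0} a_n x^n with a_0 = 1.
Substitute y = x^r sum a_n x^n and match x^{r+n}. The recurrence is
  D(n) a_n + 2 a_{n-1} + 1 a_{n-2} = 0,  where D(n) = (r+n)(r+n-1) + (-11/4)(r+n) + (27/8).
  a_n = [-2 a_{n-1} - 1 a_{n-2}] / D(n).
Since the indicial polynomial factors as (r - r_1)(r - r_2), D(n) = (r_1 + n - r_1)(r_1 + n - r_2) = n(n + 3/4).
Evaluating step by step (a_0 = 1):
  n = 1: D(1) = 1(1 + 3/4) = 7/4; numerator = -2(1) = -2; a_1 = (-2)/(7/4) = -8/7
  n = 2: D(2) = 2(2 + 3/4) = 11/2; numerator = -2(-8/7) - 1(1) = 9/7; a_2 = (9/7)/(11/2) = 18/77
  n = 3: D(3) = 3(3 + 3/4) = 45/4; numerator = -2(18/77) - 1(-8/7) = 52/77; a_3 = (52/77)/(45/4) = 208/3465
  n = 4: D(4) = 4(4 + 3/4) = 19; numerator = -2(208/3465) - 1(18/77) = -1226/3465; a_4 = (-1226/3465)/(19) = -1226/65835
  n = 5: D(5) = 5(5 + 3/4) = 115/4; numerator = -2(-1226/65835) - 1(208/3465) = -100/4389; a_5 = (-100/4389)/(115/4) = -80/100947

r = 9/4; a_0 = 1; a_1 = -8/7; a_2 = 18/77; a_3 = 208/3465; a_4 = -1226/65835; a_5 = -80/100947


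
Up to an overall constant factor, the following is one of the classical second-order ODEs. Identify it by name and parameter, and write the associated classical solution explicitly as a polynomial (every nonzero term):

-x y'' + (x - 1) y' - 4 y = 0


All three coefficients share the factor -1; dividing through by -1 gives  x y'' + (1 - x) y' + 4 y = 0.
This matches the Laguerre equation x y'' + (1 - x) y' + n y = 0 with n = 4; the polynomial solution is L_4(x).
With y = sum_k a_k x^k, matching x^k gives (k+1)k a_{k+1} + (k+1) a_{k+1} - k a_k + n a_k = 0, i.e. (k+1)^2 a_{k+1} = (k - n) a_k = (k - 4) a_k. The right side vanishes at k = 4, so the series terminates at degree 4.
Standard normalization L_n(0) = 1 gives a_0 = 1. Work upward with a_{k+1} = (k - 4) a_k / (k+1)^2:
  a_1 = (0 - 4)(1) / 1^2 = -4/1 = -4
  a_2 = (1 - 4)(-4) / 2^2 = 12/4 = 3
  a_3 = (2 - 4)(3) / 3^2 = -6/9 = -2/3
  a_4 = (3 - 4)(-2/3) / 4^2 = (2/3)/16 = 1/24
Hence L_4(x) = x^4/24 - 2 x^3/3 + 3 x^2 - 4 x + 1.

L_4(x); series = x^4/24 - 2 x^3/3 + 3 x^2 - 4 x + 1


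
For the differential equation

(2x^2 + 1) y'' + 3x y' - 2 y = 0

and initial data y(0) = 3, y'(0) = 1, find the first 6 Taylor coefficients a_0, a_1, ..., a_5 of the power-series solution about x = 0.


Ansatz: y(x) = sum_{n>=0} a_n x^n, so y'(x) = sum_{n>=1} n a_n x^(n-1) and y''(x) = sum_{n>=2} n(n-1) a_n x^(n-2).
Substitute into P(x) y'' + Q(x) y' + R(x) y = 0 with P(x) = 2x^2 + 1, Q(x) = 3x, R(x) = -2, and match powers of x.
Initial conditions: a_0 = 3, a_1 = 1.
Setting the coefficient of each power of x to zero and solving order by order (substituting the coefficients already found):
  x^0: 2 a_2 - 2 a_0 = 0  ->  2 a_2 = 2 a_0 = 6  ->  a_2 = 3
  x^1: 6 a_3 + a_1 = 0  ->  6 a_3 = -a_1 = -1  ->  a_3 = -1/6
  x^2: 12 a_4 + 8 a_2 = 0  ->  12 a_4 = -8 a_2 = -24  ->  a_4 = -2
  x^3: 20 a_5 + 19 a_3 = 0  ->  20 a_5 = -19 a_3 = 19/6  ->  a_5 = 19/120
Truncated series: y(x) = 3 + x + 3 x^2 - (1/6) x^3 - 2 x^4 + (19/120) x^5 + O(x^6).

a_0 = 3; a_1 = 1; a_2 = 3; a_3 = -1/6; a_4 = -2; a_5 = 19/120


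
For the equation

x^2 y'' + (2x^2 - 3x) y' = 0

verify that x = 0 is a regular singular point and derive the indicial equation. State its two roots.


Divide by x^2 to reach normal form y'' + P_1(x) y' + P_2(x) y = 0 with P_1(x) = 2 - 3/x and P_2(x) = 0.
x = 0 is a singular point because the y'-coefficient 2 - 3/x has a pole at x = 0.
It is a regular singular point because x P_1(x) = p(x) = 2x - 3 and x^2 P_2(x) = q(x) = 0 are polynomials, hence analytic at x = 0.
p(0) = -3,  q(0) = 0.
Indicial equation: r(r-1) + p(0) r + q(0) = 0, i.e. r^2 + (p(0) - 1) r + q(0) = 0, i.e. r^2 - 4 r = 0.
Discriminant: (-4)^2 - 4(0) = 16, so r = (4 ± 4)/2.
Solving: r_1 = 4, r_2 = 0.

indicial: r^2 - 4 r = 0; roots r_1 = 4, r_2 = 0


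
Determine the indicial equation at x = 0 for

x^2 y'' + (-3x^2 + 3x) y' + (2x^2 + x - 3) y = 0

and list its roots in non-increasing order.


Divide by x^2 to reach normal form y'' + P_1(x) y' + P_2(x) y = 0 with P_1(x) = -3 + 3/x and P_2(x) = 2 + 1/x - 3/x^2.
x = 0 is a singular point because the y'-coefficient -3 + 3/x has a pole at x = 0 and the y-coefficient 2 + 1/x - 3/x^2 has a pole at x = 0.
It is a regular singular point because x P_1(x) = p(x) = 3 - 3x and x^2 P_2(x) = q(x) = 2x^2 + x - 3 are polynomials, hence analytic at x = 0.
p(0) = 3,  q(0) = -3.
Indicial equation: r(r-1) + p(0) r + q(0) = 0, i.e. r^2 + (p(0) - 1) r + q(0) = 0, i.e. r^2 + 2 r - 3 = 0.
Discriminant: (2)^2 - 4(-3) = 16, so r = (-2 ± 4)/2.
Solving: r_1 = 1, r_2 = -3.

indicial: r^2 + 2 r - 3 = 0; roots r_1 = 1, r_2 = -3


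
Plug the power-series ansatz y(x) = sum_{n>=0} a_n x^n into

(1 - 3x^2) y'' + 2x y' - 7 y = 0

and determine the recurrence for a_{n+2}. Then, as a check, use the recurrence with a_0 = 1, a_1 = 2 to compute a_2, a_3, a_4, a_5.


Substitute y = sum_n a_n x^n.
(1 - 3 x^2) y'' contributes (n+2)(n+1) a_{n+2} - 3 n(n-1) a_n at x^n.
2 x y'(x) contributes 2 n a_n at x^n.
-7 y(x) contributes -7 a_n at x^n.
Matching x^n: (n+2)(n+1) a_{n+2} + (-3 n(n-1) + 2 n - 7) a_n = 0.
Thus a_{n+2} = (3 n(n-1) - 2 n + 7) / ((n+1)(n+2)) * a_n.

Check with a_0 = 1, a_1 = 2 (apply the recurrence for n = 0, 1, 2, 3): a_0 = 1, a_1 = 2, a_2 = 7/2, a_3 = 5/3, a_4 = 21/8, a_5 = 19/12.

a_(n+2) = (3 n(n-1) - 2 n + 7) / ((n+1)(n+2)) * a_n; check: a_0 = 1, a_1 = 2, a_2 = 7/2, a_3 = 5/3, a_4 = 21/8, a_5 = 19/12


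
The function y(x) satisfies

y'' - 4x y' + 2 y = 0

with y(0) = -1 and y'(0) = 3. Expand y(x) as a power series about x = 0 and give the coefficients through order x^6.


Ansatz: y(x) = sum_{n>=0} a_n x^n, so y'(x) = sum_{n>=1} n a_n x^(n-1) and y''(x) = sum_{n>=2} n(n-1) a_n x^(n-2).
Substitute into P(x) y'' + Q(x) y' + R(x) y = 0 with P(x) = 1, Q(x) = -4x, R(x) = 2, and match powers of x.
Initial conditions: a_0 = -1, a_1 = 3.
Setting the coefficient of each power of x to zero and solving order by order (substituting the coefficients already found):
  x^0: 2 a_2 + 2 a_0 = 0  ->  2 a_2 = -2 a_0 = 2  ->  a_2 = 1
  x^1: 6 a_3 - 2 a_1 = 0  ->  6 a_3 = 2 a_1 = 6  ->  a_3 = 1
  x^2: 12 a_4 - 6 a_2 = 0  ->  12 a_4 = 6 a_2 = 6  ->  a_4 = 1/2
  x^3: 20 a_5 - 10 a_3 = 0  ->  20 a_5 = 10 a_3 = 10  ->  a_5 = 1/2
  x^4: 30 a_6 - 14 a_4 = 0  ->  30 a_6 = 14 a_4 = 7  ->  a_6 = 7/30
Truncated series: y(x) = -1 + 3 x + x^2 + x^3 + (1/2) x^4 + (1/2) x^5 + (7/30) x^6 + O(x^7).

a_0 = -1; a_1 = 3; a_2 = 1; a_3 = 1; a_4 = 1/2; a_5 = 1/2; a_6 = 7/30


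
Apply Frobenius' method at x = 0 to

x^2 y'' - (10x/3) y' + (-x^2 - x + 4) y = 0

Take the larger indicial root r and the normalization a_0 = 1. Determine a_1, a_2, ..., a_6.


Write in Frobenius form y'' + (p(x)/x) y' + (q(x)/x^2) y = 0:
  p(x) = -10/3,  q(x) = -x^2 - x + 4.
Indicial equation: r(r-1) + (-10/3) r + (4) = 0 -> roots r_1 = 3, r_2 = 4/3.
Take r = r_1 = 3. Let y(x) = x^r sum_{n>=0} a_n x^n with a_0 = 1.
Substitute y = x^r sum a_n x^n and match x^{r+n}. The recurrence is
  D(n) a_n - 1 a_{n-1} - 1 a_{n-2} = 0,  where D(n) = (r+n)(r+n-1) + (-10/3)(r+n) + (4).
  a_n = [1 a_{n-1} + 1 a_{n-2}] / D(n).
Since the indicial polynomial factors as (r - r_1)(r - r_2), D(n) = (r_1 + n - r_1)(r_1 + n - r_2) = n(n + 5/3).
Evaluating step by step (a_0 = 1):
  n = 1: D(1) = 1(1 + 5/3) = 8/3; numerator = 1(1) = 1; a_1 = (1)/(8/3) = 3/8
  n = 2: D(2) = 2(2 + 5/3) = 22/3; numerator = 1(3/8) + 1(1) = 11/8; a_2 = (11/8)/(22/3) = 3/16
  n = 3: D(3) = 3(3 + 5/3) = 14; numerator = 1(3/16) + 1(3/8) = 9/16; a_3 = (9/16)/(14) = 9/224
  n = 4: D(4) = 4(4 + 5/3) = 68/3; numerator = 1(9/224) + 1(3/16) = 51/224; a_4 = (51/224)/(68/3) = 9/896
  n = 5: D(5) = 5(5 + 5/3) = 100/3; numerator = 1(9/896) + 1(9/224) = 45/896; a_5 = (45/896)/(100/3) = 27/17920
  n = 6: D(6) = 6(6 + 5/3) = 46; numerator = 1(27/17920) + 1(9/896) = 207/17920; a_6 = (207/17920)/(46) = 9/35840

r = 3; a_0 = 1; a_1 = 3/8; a_2 = 3/16; a_3 = 9/224; a_4 = 9/896; a_5 = 27/17920; a_6 = 9/35840


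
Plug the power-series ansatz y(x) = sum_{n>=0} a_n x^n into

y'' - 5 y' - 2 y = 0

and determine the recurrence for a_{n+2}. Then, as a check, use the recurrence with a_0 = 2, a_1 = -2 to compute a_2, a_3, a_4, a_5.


Substitute y = sum_n a_n x^n.
y''(x) has coefficient (n+2)(n+1) a_{n+2} at x^n;
-5 y'(x) has coefficient -5 (n+1) a_{n+1} at x^n;
-2 y(x) has coefficient -2 a_n at x^n.
Matching x^n: (n+2)(n+1) a_{n+2} - 5 (n+1) a_{n+1} - 2 a_n = 0.
Thus a_{n+2} = [5 (n+1) a_{n+1} + 2 a_n] / ((n+1)(n+2)).

Check with a_0 = 2, a_1 = -2 (apply the recurrence for n = 0, 1, 2, 3): a_0 = 2, a_1 = -2, a_2 = -3, a_3 = -17/3, a_4 = -91/12, a_5 = -163/20.

a_(n+2) = [5 (n+1) a_(n+1) + 2 a_n] / ((n+1)(n+2)); check: a_0 = 2, a_1 = -2, a_2 = -3, a_3 = -17/3, a_4 = -91/12, a_5 = -163/20


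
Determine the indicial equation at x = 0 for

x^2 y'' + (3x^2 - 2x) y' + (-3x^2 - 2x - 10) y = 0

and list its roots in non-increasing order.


Divide by x^2 to reach normal form y'' + P_1(x) y' + P_2(x) y = 0 with P_1(x) = 3 - 2/x and P_2(x) = -3 - 2/x - 10/x^2.
x = 0 is a singular point because the y'-coefficient 3 - 2/x has a pole at x = 0 and the y-coefficient -3 - 2/x - 10/x^2 has a pole at x = 0.
It is a regular singular point because x P_1(x) = p(x) = 3x - 2 and x^2 P_2(x) = q(x) = -3x^2 - 2x - 10 are polynomials, hence analytic at x = 0.
p(0) = -2,  q(0) = -10.
Indicial equation: r(r-1) + p(0) r + q(0) = 0, i.e. r^2 + (p(0) - 1) r + q(0) = 0, i.e. r^2 - 3 r - 10 = 0.
Discriminant: (-3)^2 - 4(-10) = 49, so r = (3 ± 7)/2.
Solving: r_1 = 5, r_2 = -2.

indicial: r^2 - 3 r - 10 = 0; roots r_1 = 5, r_2 = -2


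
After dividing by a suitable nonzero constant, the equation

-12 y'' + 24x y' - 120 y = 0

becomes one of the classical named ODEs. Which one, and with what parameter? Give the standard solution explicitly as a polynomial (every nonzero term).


All three coefficients share the factor -12; dividing through by -12 gives  y'' - 2x y' + 10 y = 0.
This matches the Hermite equation y'' - 2x y' + 2n y = 0 with 2n = 10, so n = 5; the polynomial solution is H_5(x).
With y = sum_k a_k x^k, matching x^k gives (k+2)(k+1) a_{k+2} = 2(k - n) a_k = 2(k - 5) a_k. The right side vanishes at k = 5, so the series with the parity of 5 terminates at degree 5.
Standard normalization: leading coefficient of H_n is 2^n, so a_5 = 2^5 = 32. Work downward with a_k = (k+1)(k+2) a_{k+2} / (2(k - n)):
  a_3 = (4)(5)(32) / (2(3 - 5)) = 640/(-4) = -160
  a_1 = (2)(3)(-160) / (2(1 - 5)) = -960/(-8) = 120
Hence H_5(x) = 32 x^5 - 160 x^3 + 120 x.

H_5(x); series = 32 x^5 - 160 x^3 + 120 x


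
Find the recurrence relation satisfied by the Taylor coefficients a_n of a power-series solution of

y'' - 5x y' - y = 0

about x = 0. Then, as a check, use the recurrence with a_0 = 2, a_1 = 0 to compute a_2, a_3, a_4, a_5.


Substitute y = sum_n a_n x^n.
y''(x) has coefficient (n+2)(n+1) a_{n+2} at x^n;
-5 x y'(x) has coefficient -5 n a_n at x^n (shift);
-y(x) has coefficient -1 a_n at x^n.
Matching x^n: (n+2)(n+1) a_{n+2} + (-5n - 1) a_n = 0.
Thus a_{n+2} = (5n + 1) / ((n+1)(n+2)) * a_n.

Check with a_0 = 2, a_1 = 0 (apply the recurrence for n = 0, 1, 2, 3): a_0 = 2, a_1 = 0, a_2 = 1, a_3 = 0, a_4 = 11/12, a_5 = 0.

a_(n+2) = (5n + 1) / ((n+1)(n+2)) * a_n; check: a_0 = 2, a_1 = 0, a_2 = 1, a_3 = 0, a_4 = 11/12, a_5 = 0


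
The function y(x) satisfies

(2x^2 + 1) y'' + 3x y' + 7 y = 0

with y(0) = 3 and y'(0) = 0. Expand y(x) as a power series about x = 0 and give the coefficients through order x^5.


Ansatz: y(x) = sum_{n>=0} a_n x^n, so y'(x) = sum_{n>=1} n a_n x^(n-1) and y''(x) = sum_{n>=2} n(n-1) a_n x^(n-2).
Substitute into P(x) y'' + Q(x) y' + R(x) y = 0 with P(x) = 2x^2 + 1, Q(x) = 3x, R(x) = 7, and match powers of x.
Initial conditions: a_0 = 3, a_1 = 0.
Setting the coefficient of each power of x to zero and solving order by order (substituting the coefficients already found):
  x^0: 2 a_2 + 7 a_0 = 0  ->  2 a_2 = -7 a_0 = -21  ->  a_2 = -21/2
  x^1: 6 a_3 + 10 a_1 = 0  ->  6 a_3 = -10 a_1 = 0  ->  a_3 = 0
  x^2: 12 a_4 + 17 a_2 = 0  ->  12 a_4 = -17 a_2 = 357/2  ->  a_4 = 119/8
  x^3: 20 a_5 + 28 a_3 = 0  ->  20 a_5 = -28 a_3 = 0  ->  a_5 = 0
Truncated series: y(x) = 3 - (21/2) x^2 + (119/8) x^4 + O(x^6).

a_0 = 3; a_1 = 0; a_2 = -21/2; a_3 = 0; a_4 = 119/8; a_5 = 0


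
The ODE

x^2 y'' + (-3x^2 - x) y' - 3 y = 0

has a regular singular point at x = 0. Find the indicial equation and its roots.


Divide by x^2 to reach normal form y'' + P_1(x) y' + P_2(x) y = 0 with P_1(x) = -3 - 1/x and P_2(x) = -3/x^2.
x = 0 is a singular point because the y'-coefficient -3 - 1/x has a pole at x = 0 and the y-coefficient -3/x^2 has a pole at x = 0.
It is a regular singular point because x P_1(x) = p(x) = -3x - 1 and x^2 P_2(x) = q(x) = -3 are polynomials, hence analytic at x = 0.
p(0) = -1,  q(0) = -3.
Indicial equation: r(r-1) + p(0) r + q(0) = 0, i.e. r^2 + (p(0) - 1) r + q(0) = 0, i.e. r^2 - 2 r - 3 = 0.
Discriminant: (-2)^2 - 4(-3) = 16, so r = (2 ± 4)/2.
Solving: r_1 = 3, r_2 = -1.

indicial: r^2 - 2 r - 3 = 0; roots r_1 = 3, r_2 = -1


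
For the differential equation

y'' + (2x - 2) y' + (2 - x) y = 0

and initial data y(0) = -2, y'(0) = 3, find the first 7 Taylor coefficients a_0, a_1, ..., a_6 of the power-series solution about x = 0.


Ansatz: y(x) = sum_{n>=0} a_n x^n, so y'(x) = sum_{n>=1} n a_n x^(n-1) and y''(x) = sum_{n>=2} n(n-1) a_n x^(n-2).
Substitute into P(x) y'' + Q(x) y' + R(x) y = 0 with P(x) = 1, Q(x) = 2x - 2, R(x) = 2 - x, and match powers of x.
Initial conditions: a_0 = -2, a_1 = 3.
Setting the coefficient of each power of x to zero and solving order by order (substituting the coefficients already found):
  x^0: 2 a_2 - 2 a_1 + 2 a_0 = 0  ->  2 a_2 = 2 a_1 - 2 a_0 = 10  ->  a_2 = 5
  x^1: 6 a_3 - 4 a_2 + 4 a_1 - a_0 = 0  ->  6 a_3 = 4 a_2 - 4 a_1 + a_0 = 6  ->  a_3 = 1
  x^2: 12 a_4 - 6 a_3 + 6 a_2 - a_1 = 0  ->  12 a_4 = 6 a_3 - 6 a_2 + a_1 = -21  ->  a_4 = -7/4
  x^3: 20 a_5 - 8 a_4 + 8 a_3 - a_2 = 0  ->  20 a_5 = 8 a_4 - 8 a_3 + a_2 = -17  ->  a_5 = -17/20
  x^4: 30 a_6 - 10 a_5 + 10 a_4 - a_3 = 0  ->  30 a_6 = 10 a_5 - 10 a_4 + a_3 = 10  ->  a_6 = 1/3
Truncated series: y(x) = -2 + 3 x + 5 x^2 + x^3 - (7/4) x^4 - (17/20) x^5 + (1/3) x^6 + O(x^7).

a_0 = -2; a_1 = 3; a_2 = 5; a_3 = 1; a_4 = -7/4; a_5 = -17/20; a_6 = 1/3


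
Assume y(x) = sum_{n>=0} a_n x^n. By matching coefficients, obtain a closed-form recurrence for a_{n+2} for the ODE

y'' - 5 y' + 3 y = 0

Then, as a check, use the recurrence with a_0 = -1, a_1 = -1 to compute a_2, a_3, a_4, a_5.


Substitute y = sum_n a_n x^n.
y''(x) has coefficient (n+2)(n+1) a_{n+2} at x^n;
-5 y'(x) has coefficient -5 (n+1) a_{n+1} at x^n;
3 y(x) has coefficient 3 a_n at x^n.
Matching x^n: (n+2)(n+1) a_{n+2} - 5 (n+1) a_{n+1} + 3 a_n = 0.
Thus a_{n+2} = [5 (n+1) a_{n+1} - 3 a_n] / ((n+1)(n+2)).

Check with a_0 = -1, a_1 = -1 (apply the recurrence for n = 0, 1, 2, 3): a_0 = -1, a_1 = -1, a_2 = -1, a_3 = -7/6, a_4 = -29/24, a_5 = -31/30.

a_(n+2) = [5 (n+1) a_(n+1) - 3 a_n] / ((n+1)(n+2)); check: a_0 = -1, a_1 = -1, a_2 = -1, a_3 = -7/6, a_4 = -29/24, a_5 = -31/30


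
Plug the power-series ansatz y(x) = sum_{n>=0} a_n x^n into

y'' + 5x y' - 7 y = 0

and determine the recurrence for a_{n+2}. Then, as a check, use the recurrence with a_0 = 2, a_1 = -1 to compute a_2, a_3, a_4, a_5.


Substitute y = sum_n a_n x^n.
y''(x) has coefficient (n+2)(n+1) a_{n+2} at x^n;
5 x y'(x) has coefficient 5 n a_n at x^n (shift);
-7 y(x) has coefficient -7 a_n at x^n.
Matching x^n: (n+2)(n+1) a_{n+2} + (5n - 7) a_n = 0.
Thus a_{n+2} = (-5n + 7) / ((n+1)(n+2)) * a_n.

Check with a_0 = 2, a_1 = -1 (apply the recurrence for n = 0, 1, 2, 3): a_0 = 2, a_1 = -1, a_2 = 7, a_3 = -1/3, a_4 = -7/4, a_5 = 2/15.

a_(n+2) = (-5n + 7) / ((n+1)(n+2)) * a_n; check: a_0 = 2, a_1 = -1, a_2 = 7, a_3 = -1/3, a_4 = -7/4, a_5 = 2/15


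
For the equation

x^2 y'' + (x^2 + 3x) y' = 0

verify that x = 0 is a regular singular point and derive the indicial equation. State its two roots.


Divide by x^2 to reach normal form y'' + P_1(x) y' + P_2(x) y = 0 with P_1(x) = 1 + 3/x and P_2(x) = 0.
x = 0 is a singular point because the y'-coefficient 1 + 3/x has a pole at x = 0.
It is a regular singular point because x P_1(x) = p(x) = x + 3 and x^2 P_2(x) = q(x) = 0 are polynomials, hence analytic at x = 0.
p(0) = 3,  q(0) = 0.
Indicial equation: r(r-1) + p(0) r + q(0) = 0, i.e. r^2 + (p(0) - 1) r + q(0) = 0, i.e. r^2 + 2 r = 0.
Discriminant: (2)^2 - 4(0) = 4, so r = (-2 ± 2)/2.
Solving: r_1 = 0, r_2 = -2.

indicial: r^2 + 2 r = 0; roots r_1 = 0, r_2 = -2


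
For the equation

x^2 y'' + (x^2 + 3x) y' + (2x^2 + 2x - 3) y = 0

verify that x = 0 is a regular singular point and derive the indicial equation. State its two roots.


Divide by x^2 to reach normal form y'' + P_1(x) y' + P_2(x) y = 0 with P_1(x) = 1 + 3/x and P_2(x) = 2 + 2/x - 3/x^2.
x = 0 is a singular point because the y'-coefficient 1 + 3/x has a pole at x = 0 and the y-coefficient 2 + 2/x - 3/x^2 has a pole at x = 0.
It is a regular singular point because x P_1(x) = p(x) = x + 3 and x^2 P_2(x) = q(x) = 2x^2 + 2x - 3 are polynomials, hence analytic at x = 0.
p(0) = 3,  q(0) = -3.
Indicial equation: r(r-1) + p(0) r + q(0) = 0, i.e. r^2 + (p(0) - 1) r + q(0) = 0, i.e. r^2 + 2 r - 3 = 0.
Discriminant: (2)^2 - 4(-3) = 16, so r = (-2 ± 4)/2.
Solving: r_1 = 1, r_2 = -3.

indicial: r^2 + 2 r - 3 = 0; roots r_1 = 1, r_2 = -3


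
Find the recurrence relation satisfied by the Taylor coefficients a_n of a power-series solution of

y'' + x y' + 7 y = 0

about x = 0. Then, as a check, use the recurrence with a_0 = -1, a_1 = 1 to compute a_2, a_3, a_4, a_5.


Substitute y = sum_n a_n x^n.
y''(x) has coefficient (n+2)(n+1) a_{n+2} at x^n;
x y'(x) has coefficient n a_n at x^n (shift);
7 y(x) has coefficient 7 a_n at x^n.
Matching x^n: (n+2)(n+1) a_{n+2} + (n + 7) a_n = 0.
Thus a_{n+2} = (-n - 7) / ((n+1)(n+2)) * a_n.

Check with a_0 = -1, a_1 = 1 (apply the recurrence for n = 0, 1, 2, 3): a_0 = -1, a_1 = 1, a_2 = 7/2, a_3 = -4/3, a_4 = -21/8, a_5 = 2/3.

a_(n+2) = (-n - 7) / ((n+1)(n+2)) * a_n; check: a_0 = -1, a_1 = 1, a_2 = 7/2, a_3 = -4/3, a_4 = -21/8, a_5 = 2/3


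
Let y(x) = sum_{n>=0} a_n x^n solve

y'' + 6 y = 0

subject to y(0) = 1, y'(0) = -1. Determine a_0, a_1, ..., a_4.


Ansatz: y(x) = sum_{n>=0} a_n x^n, so y'(x) = sum_{n>=1} n a_n x^(n-1) and y''(x) = sum_{n>=2} n(n-1) a_n x^(n-2).
Substitute into P(x) y'' + Q(x) y' + R(x) y = 0 with P(x) = 1, Q(x) = 0, R(x) = 6, and match powers of x.
Initial conditions: a_0 = 1, a_1 = -1.
Setting the coefficient of each power of x to zero and solving order by order (substituting the coefficients already found):
  x^0: 2 a_2 + 6 a_0 = 0  ->  2 a_2 = -6 a_0 = -6  ->  a_2 = -3
  x^1: 6 a_3 + 6 a_1 = 0  ->  6 a_3 = -6 a_1 = 6  ->  a_3 = 1
  x^2: 12 a_4 + 6 a_2 = 0  ->  12 a_4 = -6 a_2 = 18  ->  a_4 = 3/2
Truncated series: y(x) = 1 - x - 3 x^2 + x^3 + (3/2) x^4 + O(x^5).

a_0 = 1; a_1 = -1; a_2 = -3; a_3 = 1; a_4 = 3/2


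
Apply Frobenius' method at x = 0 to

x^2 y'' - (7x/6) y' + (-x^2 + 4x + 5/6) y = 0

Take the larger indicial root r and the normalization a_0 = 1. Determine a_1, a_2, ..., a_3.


Write in Frobenius form y'' + (p(x)/x) y' + (q(x)/x^2) y = 0:
  p(x) = -7/6,  q(x) = -x^2 + 4x + 5/6.
Indicial equation: r(r-1) + (-7/6) r + (5/6) = 0 -> roots r_1 = 5/3, r_2 = 1/2.
Take r = r_1 = 5/3. Let y(x) = x^r sum_{n>=0} a_n x^n with a_0 = 1.
Substitute y = x^r sum a_n x^n and match x^{r+n}. The recurrence is
  D(n) a_n + 4 a_{n-1} - 1 a_{n-2} = 0,  where D(n) = (r+n)(r+n-1) + (-7/6)(r+n) + (5/6).
  a_n = [-4 a_{n-1} + 1 a_{n-2}] / D(n).
Since the indicial polynomial factors as (r - r_1)(r - r_2), D(n) = (r_1 + n - r_1)(r_1 + n - r_2) = n(n + 7/6).
Evaluating step by step (a_0 = 1):
  n = 1: D(1) = 1(1 + 7/6) = 13/6; numerator = -4(1) = -4; a_1 = (-4)/(13/6) = -24/13
  n = 2: D(2) = 2(2 + 7/6) = 19/3; numerator = -4(-24/13) + 1(1) = 109/13; a_2 = (109/13)/(19/3) = 327/247
  n = 3: D(3) = 3(3 + 7/6) = 25/2; numerator = -4(327/247) + 1(-24/13) = -1764/247; a_3 = (-1764/247)/(25/2) = -3528/6175

r = 5/3; a_0 = 1; a_1 = -24/13; a_2 = 327/247; a_3 = -3528/6175


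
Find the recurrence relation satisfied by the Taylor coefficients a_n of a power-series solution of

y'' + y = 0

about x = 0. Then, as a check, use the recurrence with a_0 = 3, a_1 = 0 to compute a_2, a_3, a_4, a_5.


Substitute y = sum_n a_n x^n into y'' + (const) y = 0.
y''(x) = sum_{n>=0} (n+2)(n+1) a_{n+2} x^n.
The ODE becomes sum_n [(n+2)(n+1) a_{n+2} + 1 a_n] x^n = 0.
Setting each coefficient to zero gives the recurrence:
  (n+2)(n+1) a_{n+2} + 1 a_n = 0,
  a_{n+2} = -1 / ((n+1)(n+2)) a_n.

Check with a_0 = 3, a_1 = 0 (apply the recurrence for n = 0, 1, 2, 3): a_0 = 3, a_1 = 0, a_2 = -3/2, a_3 = 0, a_4 = 1/8, a_5 = 0.

a_{n+2} = -1/((n+1)(n+2)) * a_n; check: a_0 = 3, a_1 = 0, a_2 = -3/2, a_3 = 0, a_4 = 1/8, a_5 = 0


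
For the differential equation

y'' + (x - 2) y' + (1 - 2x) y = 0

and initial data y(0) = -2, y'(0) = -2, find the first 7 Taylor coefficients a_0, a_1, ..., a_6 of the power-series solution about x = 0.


Ansatz: y(x) = sum_{n>=0} a_n x^n, so y'(x) = sum_{n>=1} n a_n x^(n-1) and y''(x) = sum_{n>=2} n(n-1) a_n x^(n-2).
Substitute into P(x) y'' + Q(x) y' + R(x) y = 0 with P(x) = 1, Q(x) = x - 2, R(x) = 1 - 2x, and match powers of x.
Initial conditions: a_0 = -2, a_1 = -2.
Setting the coefficient of each power of x to zero and solving order by order (substituting the coefficients already found):
  x^0: 2 a_2 - 2 a_1 + a_0 = 0  ->  2 a_2 = 2 a_1 - a_0 = -2  ->  a_2 = -1
  x^1: 6 a_3 - 4 a_2 + 2 a_1 - 2 a_0 = 0  ->  6 a_3 = 4 a_2 - 2 a_1 + 2 a_0 = -4  ->  a_3 = -2/3
  x^2: 12 a_4 - 6 a_3 + 3 a_2 - 2 a_1 = 0  ->  12 a_4 = 6 a_3 - 3 a_2 + 2 a_1 = -5  ->  a_4 = -5/12
  x^3: 20 a_5 - 8 a_4 + 4 a_3 - 2 a_2 = 0  ->  20 a_5 = 8 a_4 - 4 a_3 + 2 a_2 = -8/3  ->  a_5 = -2/15
  x^4: 30 a_6 - 10 a_5 + 5 a_4 - 2 a_3 = 0  ->  30 a_6 = 10 a_5 - 5 a_4 + 2 a_3 = -7/12  ->  a_6 = -7/360
Truncated series: y(x) = -2 - 2 x - x^2 - (2/3) x^3 - (5/12) x^4 - (2/15) x^5 - (7/360) x^6 + O(x^7).

a_0 = -2; a_1 = -2; a_2 = -1; a_3 = -2/3; a_4 = -5/12; a_5 = -2/15; a_6 = -7/360


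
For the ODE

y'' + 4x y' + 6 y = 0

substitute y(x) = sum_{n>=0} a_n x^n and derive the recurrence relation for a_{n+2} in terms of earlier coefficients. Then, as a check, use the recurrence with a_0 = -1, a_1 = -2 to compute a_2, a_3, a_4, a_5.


Substitute y = sum_n a_n x^n.
y''(x) has coefficient (n+2)(n+1) a_{n+2} at x^n;
4 x y'(x) has coefficient 4 n a_n at x^n (shift);
6 y(x) has coefficient 6 a_n at x^n.
Matching x^n: (n+2)(n+1) a_{n+2} + (4n + 6) a_n = 0.
Thus a_{n+2} = (-4n - 6) / ((n+1)(n+2)) * a_n.

Check with a_0 = -1, a_1 = -2 (apply the recurrence for n = 0, 1, 2, 3): a_0 = -1, a_1 = -2, a_2 = 3, a_3 = 10/3, a_4 = -7/2, a_5 = -3.

a_(n+2) = (-4n - 6) / ((n+1)(n+2)) * a_n; check: a_0 = -1, a_1 = -2, a_2 = 3, a_3 = 10/3, a_4 = -7/2, a_5 = -3


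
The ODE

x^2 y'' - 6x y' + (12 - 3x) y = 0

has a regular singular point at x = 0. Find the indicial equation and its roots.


Divide by x^2 to reach normal form y'' + P_1(x) y' + P_2(x) y = 0 with P_1(x) = -6/x and P_2(x) = -3/x + 12/x^2.
x = 0 is a singular point because the y'-coefficient -6/x has a pole at x = 0 and the y-coefficient -3/x + 12/x^2 has a pole at x = 0.
It is a regular singular point because x P_1(x) = p(x) = -6 and x^2 P_2(x) = q(x) = 12 - 3x are polynomials, hence analytic at x = 0.
p(0) = -6,  q(0) = 12.
Indicial equation: r(r-1) + p(0) r + q(0) = 0, i.e. r^2 + (p(0) - 1) r + q(0) = 0, i.e. r^2 - 7 r + 12 = 0.
Discriminant: (-7)^2 - 4(12) = 1, so r = (7 ± 1)/2.
Solving: r_1 = 4, r_2 = 3.

indicial: r^2 - 7 r + 12 = 0; roots r_1 = 4, r_2 = 3


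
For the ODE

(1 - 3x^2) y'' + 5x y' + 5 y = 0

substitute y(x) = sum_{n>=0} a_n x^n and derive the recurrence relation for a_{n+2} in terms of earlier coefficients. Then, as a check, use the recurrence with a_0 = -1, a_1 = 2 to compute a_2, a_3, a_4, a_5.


Substitute y = sum_n a_n x^n.
(1 - 3 x^2) y'' contributes (n+2)(n+1) a_{n+2} - 3 n(n-1) a_n at x^n.
5 x y'(x) contributes 5 n a_n at x^n.
5 y(x) contributes 5 a_n at x^n.
Matching x^n: (n+2)(n+1) a_{n+2} + (-3 n(n-1) + 5 n + 5) a_n = 0.
Thus a_{n+2} = (3 n(n-1) - 5 n - 5) / ((n+1)(n+2)) * a_n.

Check with a_0 = -1, a_1 = 2 (apply the recurrence for n = 0, 1, 2, 3): a_0 = -1, a_1 = 2, a_2 = 5/2, a_3 = -10/3, a_4 = -15/8, a_5 = 1/3.

a_(n+2) = (3 n(n-1) - 5 n - 5) / ((n+1)(n+2)) * a_n; check: a_0 = -1, a_1 = 2, a_2 = 5/2, a_3 = -10/3, a_4 = -15/8, a_5 = 1/3
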